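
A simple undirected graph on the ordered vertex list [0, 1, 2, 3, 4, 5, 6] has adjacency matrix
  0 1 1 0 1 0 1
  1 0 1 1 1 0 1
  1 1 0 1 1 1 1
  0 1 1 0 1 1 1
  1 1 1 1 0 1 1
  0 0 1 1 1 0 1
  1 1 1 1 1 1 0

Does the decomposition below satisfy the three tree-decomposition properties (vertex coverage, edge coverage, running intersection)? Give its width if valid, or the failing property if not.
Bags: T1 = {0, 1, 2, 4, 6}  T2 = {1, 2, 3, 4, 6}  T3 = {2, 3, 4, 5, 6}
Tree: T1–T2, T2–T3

Every vertex of G appears in some bag (union = {0, 1, 2, 3, 4, 5, 6}); every edge is covered by a bag; and for each vertex v the set of bags containing v is connected in the bag tree. The decomposition is therefore valid. The largest bag has 5 vertices, so the width is 4.

Yes; width 4.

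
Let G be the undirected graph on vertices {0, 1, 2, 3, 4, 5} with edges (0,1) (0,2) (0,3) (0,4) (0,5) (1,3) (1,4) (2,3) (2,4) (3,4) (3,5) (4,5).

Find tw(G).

3

A width-3 tree decomposition is:
Bags: B1 = {0, 1, 3, 4}  B2 = {0, 2, 3, 4}  B3 = {0, 3, 4, 5}
Tree: B1–B2, B1–B3
Every bag has size at most 4, so the width is 4 − 1 = 3 and tw(G) ≤ 3. Conversely, {0, 1, 3, 4} is a clique of size 4, and the vertices of any clique must share a bag in every tree decomposition; so some bag has ≥ 4 vertices and tw(G) ≥ 3. Therefore the treewidth is 3.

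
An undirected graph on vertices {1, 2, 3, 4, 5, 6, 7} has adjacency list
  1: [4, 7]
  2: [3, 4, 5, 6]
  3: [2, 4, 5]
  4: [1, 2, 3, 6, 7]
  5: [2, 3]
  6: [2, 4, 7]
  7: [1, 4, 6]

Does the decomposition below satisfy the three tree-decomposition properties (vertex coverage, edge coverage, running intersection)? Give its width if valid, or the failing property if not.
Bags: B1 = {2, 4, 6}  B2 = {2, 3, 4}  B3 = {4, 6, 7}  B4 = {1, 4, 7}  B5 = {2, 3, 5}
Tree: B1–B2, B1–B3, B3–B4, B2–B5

Yes; width 2.

Vertex coverage: the bags together contain {1, 2, 3, 4, 5, 6, 7}, the full vertex set. Edge coverage: each edge of G has both endpoints in at least one bag. Running intersection: for every vertex, the bags containing it form a connected subtree. All three properties hold, so this is a valid tree decomposition of width max|bag| − 1 = 2, and hence tw(G) ≤ 2.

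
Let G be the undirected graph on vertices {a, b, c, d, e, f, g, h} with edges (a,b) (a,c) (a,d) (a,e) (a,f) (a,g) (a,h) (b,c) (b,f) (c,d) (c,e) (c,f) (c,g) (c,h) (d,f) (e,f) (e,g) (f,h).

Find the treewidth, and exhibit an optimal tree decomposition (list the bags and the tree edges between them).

Treewidth 3.
One optimal decomposition is:
Bags: B1 = {a, c, e, f}  B2 = {a, c, e, g}  B3 = {a, c, d, f}  B4 = {a, c, f, h}  B5 = {a, b, c, f}
Tree: B1–B2, B1–B3, B3–B4, B3–B5

Each bag holds 4 vertices, so the decomposition has width 3, which upper-bounds the treewidth. On the other hand G contains the 4-clique {a, c, e, g}. A clique must lie in a single bag of any decomposition, so no decomposition can have width below 3. Hence tw(G) = 3 exactly.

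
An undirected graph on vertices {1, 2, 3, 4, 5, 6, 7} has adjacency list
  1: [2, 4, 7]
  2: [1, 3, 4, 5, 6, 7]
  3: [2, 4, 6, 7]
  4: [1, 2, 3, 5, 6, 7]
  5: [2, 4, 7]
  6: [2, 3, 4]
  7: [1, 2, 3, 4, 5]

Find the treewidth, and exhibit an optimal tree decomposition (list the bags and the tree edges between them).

Each bag holds 4 vertices, so the decomposition has width 3, which upper-bounds the treewidth. On the other hand G contains the 4-clique {2, 3, 4, 6}. A clique must lie in a single bag of any decomposition, so no decomposition can have width below 3. Therefore the treewidth is 3.

Treewidth 3.
Bags: B1 = {1, 2, 4, 7}  B2 = {2, 3, 4, 7}  B3 = {2, 4, 5, 7}  B4 = {2, 3, 4, 6}
Tree: B1–B2, B2–B3, B2–B4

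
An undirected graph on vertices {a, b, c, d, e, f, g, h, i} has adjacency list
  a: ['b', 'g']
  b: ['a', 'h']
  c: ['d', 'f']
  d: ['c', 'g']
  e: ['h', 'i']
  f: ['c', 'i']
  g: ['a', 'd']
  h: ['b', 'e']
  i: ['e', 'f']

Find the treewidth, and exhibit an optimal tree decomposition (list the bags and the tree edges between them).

Every bag has size at most 3, so the width is 3 − 1 = 2 and tw(G) ≤ 2. Since i–f–c–d–g–a–b–h–e–i is a cycle in G, G is not acyclic. Forests are exactly the graphs of treewidth ≤ 1, so tw(G) ≥ 2. The upper and lower bounds meet at 2, so that is the treewidth.

Treewidth 2.
One optimal decomposition is:
Bags: B1 = {c, f, i}  B2 = {c, d, i}  B3 = {d, g, i}  B4 = {a, g, i}  B5 = {a, b, i}  B6 = {b, h, i}  B7 = {e, h, i}
Tree: B1–B2, B2–B3, B3–B4, B4–B5, B5–B6, B6–B7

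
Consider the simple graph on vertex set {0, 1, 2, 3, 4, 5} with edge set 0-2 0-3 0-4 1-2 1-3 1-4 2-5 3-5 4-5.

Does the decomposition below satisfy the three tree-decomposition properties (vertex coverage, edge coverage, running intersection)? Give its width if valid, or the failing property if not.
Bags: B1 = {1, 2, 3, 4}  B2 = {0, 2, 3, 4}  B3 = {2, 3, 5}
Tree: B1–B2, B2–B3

A tree decomposition must satisfy three properties: every vertex lies in some bag; for every edge, both endpoints lie together in some bag; and for every vertex, the bags containing it form a connected subtree. Here edge (4,5) lies in no bag, so the decomposition is invalid.

No — edge (4,5) lies in no bag.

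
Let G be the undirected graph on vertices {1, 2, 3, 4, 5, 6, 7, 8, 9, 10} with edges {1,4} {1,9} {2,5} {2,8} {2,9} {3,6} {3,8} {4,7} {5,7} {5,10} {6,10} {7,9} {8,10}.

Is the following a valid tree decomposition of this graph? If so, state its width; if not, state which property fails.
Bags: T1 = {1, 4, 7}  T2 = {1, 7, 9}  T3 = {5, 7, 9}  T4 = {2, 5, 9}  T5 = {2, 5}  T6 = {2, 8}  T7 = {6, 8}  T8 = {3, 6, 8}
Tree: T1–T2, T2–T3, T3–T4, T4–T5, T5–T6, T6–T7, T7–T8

No — vertex 10 appears in no bag.

A tree decomposition must satisfy three properties: every vertex lies in some bag; for every edge, both endpoints lie together in some bag; and for every vertex, the bags containing it form a connected subtree. Here vertex 10 appears in no bag, so the decomposition is invalid.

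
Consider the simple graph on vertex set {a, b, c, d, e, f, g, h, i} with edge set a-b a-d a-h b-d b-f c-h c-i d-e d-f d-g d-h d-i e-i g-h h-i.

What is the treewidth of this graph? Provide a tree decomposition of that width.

Each bag holds 3 vertices, so the decomposition has width 2, which upper-bounds the treewidth. On the other hand G contains the 3-clique {d, e, i}. A clique must lie in a single bag of any decomposition, so no decomposition can have width below 2. Therefore the treewidth is 2.

Treewidth 2.
One such decomposition:
Bags: B1 = {a, d, h}  B2 = {a, b, d}  B3 = {d, h, i}  B4 = {d, g, h}  B5 = {c, h, i}  B6 = {b, d, f}  B7 = {d, e, i}
Tree: B1–B2, B1–B3, B1–B4, B3–B5, B2–B6, B3–B7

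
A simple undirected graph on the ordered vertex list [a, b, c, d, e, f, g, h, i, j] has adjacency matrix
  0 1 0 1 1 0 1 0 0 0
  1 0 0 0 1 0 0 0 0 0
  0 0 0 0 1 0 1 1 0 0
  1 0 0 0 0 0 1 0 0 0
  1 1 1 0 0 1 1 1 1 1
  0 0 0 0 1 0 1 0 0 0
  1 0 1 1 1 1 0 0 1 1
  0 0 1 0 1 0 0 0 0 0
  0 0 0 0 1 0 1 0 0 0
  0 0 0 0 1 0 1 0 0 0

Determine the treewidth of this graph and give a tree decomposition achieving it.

Treewidth 2.
One optimal decomposition is:
Bags: B1 = {c, e, g}  B2 = {c, e, h}  B3 = {e, g, j}  B4 = {e, g, i}  B5 = {a, e, g}  B6 = {a, b, e}  B7 = {e, f, g}  B8 = {a, d, g}
Tree: B1–B2, B1–B3, B3–B4, B4–B5, B5–B6, B3–B7, B5–B8

The largest bag has 3 vertices, giving width 2; this decomposition certifies tw(G) ≤ 2. Conversely, {a, d, g} is a clique of size 3, and the vertices of any clique must share a bag in every tree decomposition; so some bag has ≥ 3 vertices and tw(G) ≥ 2. Combining the bounds, tw(G) = 2.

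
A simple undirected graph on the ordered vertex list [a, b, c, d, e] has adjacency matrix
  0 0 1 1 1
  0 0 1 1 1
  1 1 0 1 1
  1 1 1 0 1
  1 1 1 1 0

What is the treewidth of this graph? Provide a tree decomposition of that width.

The largest bag has 4 vertices, giving width 3; this decomposition certifies tw(G) ≤ 3. On the other hand G contains the 4-clique {a, c, d, e}. A clique must lie in a single bag of any decomposition, so no decomposition can have width below 3. Hence tw(G) = 3 exactly.

Treewidth 3.
One optimal decomposition is:
Bags: B1 = {a, c, d, e}  B2 = {b, c, d, e}
Tree: B1–B2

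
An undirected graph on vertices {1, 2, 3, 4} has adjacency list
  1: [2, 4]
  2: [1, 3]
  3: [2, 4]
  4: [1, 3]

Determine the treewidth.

A width-2 tree decomposition is:
Bags: B1 = {1, 2, 3}  B2 = {1, 3, 4}
Tree: B1–B2
The largest bag has 3 vertices, giving width 2; this decomposition certifies tw(G) ≤ 2. The edges 3–2–1–4–3 form a cycle, so G is not a tree and its treewidth is at least 2. Hence tw(G) = 2 exactly.

2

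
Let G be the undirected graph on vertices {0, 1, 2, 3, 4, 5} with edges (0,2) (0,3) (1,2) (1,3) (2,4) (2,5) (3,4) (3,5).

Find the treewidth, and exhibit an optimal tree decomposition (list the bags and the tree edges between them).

Each bag holds 3 vertices, so the decomposition has width 2, which upper-bounds the treewidth. Since 1–3–5–2–1 is a cycle in G, G is not acyclic. Forests are exactly the graphs of treewidth ≤ 1, so tw(G) ≥ 2. The upper and lower bounds meet at 2, so that is the treewidth.

Treewidth 2.
Bags: B1 = {1, 2, 3}  B2 = {2, 3, 5}  B3 = {0, 2, 3}  B4 = {2, 3, 4}
Tree: B1–B2, B2–B3, B3–B4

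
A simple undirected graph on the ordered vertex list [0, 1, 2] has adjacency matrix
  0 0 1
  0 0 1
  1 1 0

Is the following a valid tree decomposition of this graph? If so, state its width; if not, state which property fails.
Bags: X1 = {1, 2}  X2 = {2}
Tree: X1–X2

No — vertex 0 appears in no bag.

A tree decomposition must satisfy three properties: every vertex lies in some bag; for every edge, both endpoints lie together in some bag; and for every vertex, the bags containing it form a connected subtree. Here vertex 0 appears in no bag, so the decomposition is invalid.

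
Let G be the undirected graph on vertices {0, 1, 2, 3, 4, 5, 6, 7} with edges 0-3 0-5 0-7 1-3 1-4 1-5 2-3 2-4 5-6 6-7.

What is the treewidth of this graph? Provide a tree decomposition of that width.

Every bag has size at most 3, so the width is 3 − 1 = 2 and tw(G) ≤ 2. Since 2–4–1–3–2 is a cycle in G, G is not acyclic. Forests are exactly the graphs of treewidth ≤ 1, so tw(G) ≥ 2. Therefore the treewidth is 2.

Treewidth 2.
One such decomposition:
Bags: B1 = {2, 3, 4}  B2 = {1, 3, 4}  B3 = {0, 1, 3}  B4 = {0, 1, 5}  B5 = {0, 5, 7}  B6 = {5, 6, 7}
Tree: B1–B2, B2–B3, B3–B4, B4–B5, B5–B6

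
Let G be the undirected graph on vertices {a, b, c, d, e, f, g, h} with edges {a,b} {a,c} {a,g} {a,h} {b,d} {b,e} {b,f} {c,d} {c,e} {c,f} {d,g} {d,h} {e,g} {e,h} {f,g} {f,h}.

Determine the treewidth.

4

A width-4 tree decomposition is:
Bags: B1 = {a, c, d, e, f}  B2 = {a, d, e, f, g}  B3 = {a, b, d, e, f}  B4 = {a, d, e, f, h}
Tree: B1–B2, B2–B3, B3–B4
Every bag has size at most 5, so the width is 5 − 1 = 4 and tw(G) ≤ 4. For the lower bound: the 5 vertex sets {c,f}, {a,g}, {b,e}, {d}, {h} are disjoint, each induces a connected subgraph, and every pair is joined by at least one edge of G. Contracting each set to a single vertex therefore yields K_{5} as a minor, and since treewidth is minor-monotone, tw(G) ≥ tw(K_{5}) = 4. Combining the bounds, tw(G) = 4.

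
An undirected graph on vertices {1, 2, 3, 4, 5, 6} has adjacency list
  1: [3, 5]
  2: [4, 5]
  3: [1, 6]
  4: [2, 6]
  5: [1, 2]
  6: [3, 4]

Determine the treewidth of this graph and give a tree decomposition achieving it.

The largest bag has 3 vertices, giving width 2; this decomposition certifies tw(G) ≤ 2. For the lower bound, G contains the cycle 3–6–4–2–5–1–3, so G is not a forest; only forests have treewidth ≤ 1, hence tw(G) ≥ 2. Hence tw(G) = 2 exactly.

Treewidth 2.
One such decomposition:
Bags: B1 = {3, 4, 6}  B2 = {2, 3, 4}  B3 = {2, 3, 5}  B4 = {1, 3, 5}
Tree: B1–B2, B2–B3, B3–B4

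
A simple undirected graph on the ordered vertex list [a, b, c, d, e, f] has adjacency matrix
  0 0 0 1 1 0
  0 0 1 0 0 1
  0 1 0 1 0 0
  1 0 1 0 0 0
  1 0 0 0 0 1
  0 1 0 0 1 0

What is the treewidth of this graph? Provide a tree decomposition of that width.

The largest bag has 3 vertices, giving width 2; this decomposition certifies tw(G) ≤ 2. For the lower bound, G contains the cycle c–b–f–e–a–d–c, so G is not a forest; only forests have treewidth ≤ 1, hence tw(G) ≥ 2. Hence tw(G) = 2 exactly.

Treewidth 2.
One such decomposition:
Bags: B1 = {b, c, f}  B2 = {c, e, f}  B3 = {a, c, e}  B4 = {a, c, d}
Tree: B1–B2, B2–B3, B3–B4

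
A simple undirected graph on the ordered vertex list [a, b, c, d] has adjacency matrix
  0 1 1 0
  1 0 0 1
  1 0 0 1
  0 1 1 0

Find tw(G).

2

A width-2 tree decomposition is:
Bags: B1 = {b, c, d}  B2 = {a, b, c}
Tree: B1–B2
Each bag holds 3 vertices, so the decomposition has width 2, which upper-bounds the treewidth. The edges c–d–b–a–c form a cycle, so G is not a tree and its treewidth is at least 2. Hence tw(G) = 2 exactly.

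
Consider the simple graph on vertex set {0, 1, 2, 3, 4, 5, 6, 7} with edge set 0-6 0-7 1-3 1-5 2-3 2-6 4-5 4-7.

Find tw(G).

A width-2 tree decomposition is:
Bags: B1 = {4, 5, 7}  B2 = {1, 5, 7}  B3 = {1, 3, 7}  B4 = {2, 3, 7}  B5 = {2, 6, 7}  B6 = {0, 6, 7}
Tree: B1–B2, B2–B3, B3–B4, B4–B5, B5–B6
Every bag has size at most 3, so the width is 3 − 1 = 2 and tw(G) ≤ 2. For the lower bound, G contains the cycle 7–4–5–1–3–2–6–0–7, so G is not a forest; only forests have treewidth ≤ 1, hence tw(G) ≥ 2. Therefore the treewidth is 2.

2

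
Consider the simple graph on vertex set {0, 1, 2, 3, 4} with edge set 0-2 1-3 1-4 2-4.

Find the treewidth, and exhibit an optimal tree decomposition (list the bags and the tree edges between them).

Treewidth 1.
Bags: B1 = {1, 3}  B2 = {1, 4}  B3 = {2, 4}  B4 = {0, 2}
Tree: B1–B2, B2–B3, B3–B4

The largest bag has 2 vertices, giving width 1; this decomposition certifies tw(G) ≤ 1. Any graph with an edge has treewidth ≥ 1, and G has the edge 3–1. Hence tw(G) = 1 exactly.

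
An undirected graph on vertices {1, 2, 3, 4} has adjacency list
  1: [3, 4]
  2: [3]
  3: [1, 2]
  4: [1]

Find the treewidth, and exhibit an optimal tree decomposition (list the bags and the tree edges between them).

Treewidth 1.
One such decomposition:
Bags: B1 = {1, 4}  B2 = {1, 3}  B3 = {2, 3}
Tree: B1–B2, B2–B3

Each bag holds 2 vertices, so the decomposition has width 1, which upper-bounds the treewidth. Any graph with an edge has treewidth ≥ 1, and G has the edge 4–1. The upper and lower bounds meet at 1, so that is the treewidth.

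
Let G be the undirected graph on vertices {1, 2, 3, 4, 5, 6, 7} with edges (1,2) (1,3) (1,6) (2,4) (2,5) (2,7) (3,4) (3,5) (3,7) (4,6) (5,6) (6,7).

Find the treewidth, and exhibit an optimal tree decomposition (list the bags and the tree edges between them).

Treewidth 3.
Bags: B1 = {2, 3, 5, 6}  B2 = {2, 3, 4, 6}  B3 = {2, 3, 6, 7}  B4 = {1, 2, 3, 6}
Tree: B1–B2, B2–B3, B3–B4

The largest bag has 4 vertices, giving width 3; this decomposition certifies tw(G) ≤ 3. For the lower bound: the 4 vertex sets {2,5}, {4,6}, {3}, {7} are disjoint, each induces a connected subgraph, and every pair is joined by at least one edge of G. Contracting each set to a single vertex therefore yields K_{4} as a minor, and since treewidth is minor-monotone, tw(G) ≥ tw(K_{4}) = 3. The upper and lower bounds meet at 3, so that is the treewidth.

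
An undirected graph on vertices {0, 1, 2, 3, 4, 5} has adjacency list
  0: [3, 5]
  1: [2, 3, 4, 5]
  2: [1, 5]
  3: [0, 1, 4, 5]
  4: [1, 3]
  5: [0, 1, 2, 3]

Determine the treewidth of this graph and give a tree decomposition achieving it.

Each bag holds 3 vertices, so the decomposition has width 2, which upper-bounds the treewidth. Conversely, {0, 3, 5} is a clique of size 3, and the vertices of any clique must share a bag in every tree decomposition; so some bag has ≥ 3 vertices and tw(G) ≥ 2. Hence tw(G) = 2 exactly.

Treewidth 2.
Bags: B1 = {1, 3, 5}  B2 = {1, 3, 4}  B3 = {0, 3, 5}  B4 = {1, 2, 5}
Tree: B1–B2, B1–B3, B1–B4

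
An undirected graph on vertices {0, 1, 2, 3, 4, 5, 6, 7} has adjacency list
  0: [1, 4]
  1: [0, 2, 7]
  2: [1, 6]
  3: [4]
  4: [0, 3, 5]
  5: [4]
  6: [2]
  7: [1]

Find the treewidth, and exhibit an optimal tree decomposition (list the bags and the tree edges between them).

Treewidth 1.
One such decomposition:
Bags: B1 = {1, 7}  B2 = {1, 2}  B3 = {0, 1}  B4 = {0, 4}  B5 = {3, 4}  B6 = {2, 6}  B7 = {4, 5}
Tree: B1–B2, B2–B3, B3–B4, B4–B5, B2–B6, B5–B7

The largest bag has 2 vertices, giving width 1; this decomposition certifies tw(G) ≤ 1. G has an edge, so its treewidth is at least 1. The upper and lower bounds meet at 1, so that is the treewidth.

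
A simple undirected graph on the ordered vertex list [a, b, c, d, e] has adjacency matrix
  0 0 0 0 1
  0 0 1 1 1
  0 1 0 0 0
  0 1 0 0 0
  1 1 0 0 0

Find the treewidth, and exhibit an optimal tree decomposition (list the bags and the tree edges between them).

Treewidth 1.
One optimal decomposition is:
Bags: B1 = {b, e}  B2 = {a, e}  B3 = {b, c}  B4 = {b, d}
Tree: B1–B2, B1–B3, B1–B4

Every bag has size at most 2, so the width is 2 − 1 = 1 and tw(G) ≤ 1. Since G has at least one edge (e.g. b–e), it is not an edgeless graph, so tw(G) ≥ 1. Therefore the treewidth is 1.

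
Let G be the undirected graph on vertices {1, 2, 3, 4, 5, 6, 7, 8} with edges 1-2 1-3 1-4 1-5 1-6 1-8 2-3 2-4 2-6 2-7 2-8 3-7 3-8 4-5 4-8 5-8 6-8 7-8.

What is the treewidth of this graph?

3

A width-3 tree decomposition is:
Bags: B1 = {2, 3, 7, 8}  B2 = {1, 2, 3, 8}  B3 = {1, 2, 6, 8}  B4 = {1, 2, 4, 8}  B5 = {1, 4, 5, 8}
Tree: B1–B2, B2–B3, B2–B4, B4–B5
Each bag holds 4 vertices, so the decomposition has width 3, which upper-bounds the treewidth. Conversely, {1, 2, 3, 8} is a clique of size 4, and the vertices of any clique must share a bag in every tree decomposition; so some bag has ≥ 4 vertices and tw(G) ≥ 3. Hence tw(G) = 3 exactly.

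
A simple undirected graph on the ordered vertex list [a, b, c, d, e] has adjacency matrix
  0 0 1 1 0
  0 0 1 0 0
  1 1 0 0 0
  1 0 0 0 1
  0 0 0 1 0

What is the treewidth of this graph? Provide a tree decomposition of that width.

Treewidth 1.
Bags: B1 = {b, c}  B2 = {a, c}  B3 = {a, d}  B4 = {d, e}
Tree: B1–B2, B2–B3, B3–B4

Each bag holds 2 vertices, so the decomposition has width 1, which upper-bounds the treewidth. Any graph with an edge has treewidth ≥ 1, and G has the edge b–c. Hence tw(G) = 1 exactly.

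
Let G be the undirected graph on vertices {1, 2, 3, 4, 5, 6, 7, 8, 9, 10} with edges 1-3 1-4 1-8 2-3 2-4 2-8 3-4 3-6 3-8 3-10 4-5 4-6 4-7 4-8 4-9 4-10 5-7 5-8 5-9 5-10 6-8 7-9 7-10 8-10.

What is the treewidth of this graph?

A width-3 tree decomposition is:
Bags: B1 = {2, 3, 4, 8}  B2 = {3, 4, 8, 10}  B3 = {4, 5, 8, 10}  B4 = {1, 3, 4, 8}  B5 = {4, 5, 7, 10}  B6 = {4, 5, 7, 9}  B7 = {3, 4, 6, 8}
Tree: B1–B2, B2–B3, B2–B4, B3–B5, B5–B6, B4–B7
Each bag holds 4 vertices, so the decomposition has width 3, which upper-bounds the treewidth. Conversely, {1, 3, 4, 8} is a clique of size 4, and the vertices of any clique must share a bag in every tree decomposition; so some bag has ≥ 4 vertices and tw(G) ≥ 3. Hence tw(G) = 3 exactly.

3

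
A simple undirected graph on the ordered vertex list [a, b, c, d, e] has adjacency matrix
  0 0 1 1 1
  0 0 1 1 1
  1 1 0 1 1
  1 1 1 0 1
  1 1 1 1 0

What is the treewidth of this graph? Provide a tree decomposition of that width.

Treewidth 3.
One optimal decomposition is:
Bags: B1 = {b, c, d, e}  B2 = {a, c, d, e}
Tree: B1–B2

Each bag holds 4 vertices, so the decomposition has width 3, which upper-bounds the treewidth. Conversely, {a, c, d, e} is a clique of size 4, and the vertices of any clique must share a bag in every tree decomposition; so some bag has ≥ 4 vertices and tw(G) ≥ 3. Therefore the treewidth is 3.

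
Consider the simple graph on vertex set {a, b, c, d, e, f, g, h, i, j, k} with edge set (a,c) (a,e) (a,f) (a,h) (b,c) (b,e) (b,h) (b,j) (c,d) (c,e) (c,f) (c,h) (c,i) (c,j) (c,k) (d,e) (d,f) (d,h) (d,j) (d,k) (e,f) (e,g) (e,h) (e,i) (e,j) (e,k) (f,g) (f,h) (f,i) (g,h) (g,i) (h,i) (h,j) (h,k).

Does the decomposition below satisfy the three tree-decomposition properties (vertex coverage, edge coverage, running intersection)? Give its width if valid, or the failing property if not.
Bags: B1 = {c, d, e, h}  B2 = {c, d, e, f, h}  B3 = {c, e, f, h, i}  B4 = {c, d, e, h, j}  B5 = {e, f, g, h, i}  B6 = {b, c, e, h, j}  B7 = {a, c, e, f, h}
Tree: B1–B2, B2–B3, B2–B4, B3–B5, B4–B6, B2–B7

A tree decomposition must satisfy three properties: every vertex lies in some bag; for every edge, both endpoints lie together in some bag; and for every vertex, the bags containing it form a connected subtree. Here vertex k appears in no bag, so the decomposition is invalid.

No — vertex k appears in no bag.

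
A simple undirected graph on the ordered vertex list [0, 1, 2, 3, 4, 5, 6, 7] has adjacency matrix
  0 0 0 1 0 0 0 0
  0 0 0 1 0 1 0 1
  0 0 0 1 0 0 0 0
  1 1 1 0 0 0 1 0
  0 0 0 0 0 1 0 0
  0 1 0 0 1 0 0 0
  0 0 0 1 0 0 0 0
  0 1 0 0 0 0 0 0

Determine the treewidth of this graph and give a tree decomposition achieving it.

Each bag holds 2 vertices, so the decomposition has width 1, which upper-bounds the treewidth. Since G has at least one edge (e.g. 0–3), it is not an edgeless graph, so tw(G) ≥ 1. The upper and lower bounds meet at 1, so that is the treewidth.

Treewidth 1.
One such decomposition:
Bags: B1 = {0, 3}  B2 = {1, 3}  B3 = {3, 6}  B4 = {2, 3}  B5 = {1, 5}  B6 = {1, 7}  B7 = {4, 5}
Tree: B1–B2, B2–B3, B3–B4, B2–B5, B5–B6, B5–B7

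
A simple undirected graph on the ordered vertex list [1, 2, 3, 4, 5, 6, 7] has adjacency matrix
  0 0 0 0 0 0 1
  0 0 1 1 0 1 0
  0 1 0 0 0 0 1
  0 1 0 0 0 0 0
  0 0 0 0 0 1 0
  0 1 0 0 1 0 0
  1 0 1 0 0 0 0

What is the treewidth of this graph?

1

A width-1 tree decomposition is:
Bags: B1 = {3, 7}  B2 = {2, 3}  B3 = {2, 4}  B4 = {1, 7}  B5 = {2, 6}  B6 = {5, 6}
Tree: B1–B2, B2–B3, B1–B4, B2–B5, B5–B6
The largest bag has 2 vertices, giving width 1; this decomposition certifies tw(G) ≤ 1. Since G has at least one edge (e.g. 7–3), it is not an edgeless graph, so tw(G) ≥ 1. Therefore the treewidth is 1.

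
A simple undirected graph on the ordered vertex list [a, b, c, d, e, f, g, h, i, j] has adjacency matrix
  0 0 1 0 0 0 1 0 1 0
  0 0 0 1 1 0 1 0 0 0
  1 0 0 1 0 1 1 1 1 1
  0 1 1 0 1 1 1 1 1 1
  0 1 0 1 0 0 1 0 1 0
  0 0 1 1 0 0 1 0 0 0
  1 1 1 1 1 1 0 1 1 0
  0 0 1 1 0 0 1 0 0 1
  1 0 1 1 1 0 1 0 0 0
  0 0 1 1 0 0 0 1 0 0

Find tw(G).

A width-3 tree decomposition is:
Bags: B1 = {c, d, g, i}  B2 = {c, d, g, h}  B3 = {d, e, g, i}  B4 = {b, d, e, g}  B5 = {c, d, f, g}  B6 = {c, d, h, j}  B7 = {a, c, g, i}
Tree: B1–B2, B1–B3, B3–B4, B2–B5, B2–B6, B1–B7
Each bag holds 4 vertices, so the decomposition has width 3, which upper-bounds the treewidth. For the lower bound, the 4 vertices {b, d, e, g} are pairwise adjacent, and any tree decomposition puts a clique entirely inside one bag — forcing width ≥ 3. Hence tw(G) = 3 exactly.

3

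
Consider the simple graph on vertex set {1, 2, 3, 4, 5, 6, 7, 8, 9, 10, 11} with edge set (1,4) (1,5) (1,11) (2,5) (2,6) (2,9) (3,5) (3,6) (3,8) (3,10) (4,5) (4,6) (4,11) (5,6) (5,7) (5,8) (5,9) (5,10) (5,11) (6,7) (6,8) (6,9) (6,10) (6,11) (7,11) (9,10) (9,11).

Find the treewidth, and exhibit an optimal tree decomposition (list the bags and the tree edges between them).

Treewidth 3.
One optimal decomposition is:
Bags: B1 = {5, 6, 9, 11}  B2 = {4, 5, 6, 11}  B3 = {5, 6, 9, 10}  B4 = {1, 4, 5, 11}  B5 = {3, 5, 6, 10}  B6 = {5, 6, 7, 11}  B7 = {3, 5, 6, 8}  B8 = {2, 5, 6, 9}
Tree: B1–B2, B1–B3, B2–B4, B3–B5, B1–B6, B5–B7, B3–B8

Each bag holds 4 vertices, so the decomposition has width 3, which upper-bounds the treewidth. Conversely, {1, 4, 5, 11} is a clique of size 4, and the vertices of any clique must share a bag in every tree decomposition; so some bag has ≥ 4 vertices and tw(G) ≥ 3. Hence tw(G) = 3 exactly.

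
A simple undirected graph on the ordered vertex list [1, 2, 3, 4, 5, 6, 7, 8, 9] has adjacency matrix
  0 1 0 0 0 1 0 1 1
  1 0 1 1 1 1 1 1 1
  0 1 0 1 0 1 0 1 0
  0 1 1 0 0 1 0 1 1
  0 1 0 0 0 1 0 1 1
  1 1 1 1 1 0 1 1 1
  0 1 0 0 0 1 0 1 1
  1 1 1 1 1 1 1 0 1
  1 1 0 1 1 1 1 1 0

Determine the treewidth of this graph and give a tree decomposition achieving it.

Treewidth 4.
One optimal decomposition is:
Bags: B1 = {2, 6, 7, 8, 9}  B2 = {2, 4, 6, 8, 9}  B3 = {2, 5, 6, 8, 9}  B4 = {2, 3, 4, 6, 8}  B5 = {1, 2, 6, 8, 9}
Tree: B1–B2, B2–B3, B2–B4, B1–B5

Every bag has size at most 5, so the width is 5 − 1 = 4 and tw(G) ≤ 4. For the lower bound, the 5 vertices {1, 2, 6, 8, 9} are pairwise adjacent, and any tree decomposition puts a clique entirely inside one bag — forcing width ≥ 4. Therefore the treewidth is 4.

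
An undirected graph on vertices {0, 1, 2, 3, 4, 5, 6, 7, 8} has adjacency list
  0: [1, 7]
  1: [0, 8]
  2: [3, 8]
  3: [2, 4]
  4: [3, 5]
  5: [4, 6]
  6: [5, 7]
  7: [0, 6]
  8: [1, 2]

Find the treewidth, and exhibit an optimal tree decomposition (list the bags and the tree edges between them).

The largest bag has 3 vertices, giving width 2; this decomposition certifies tw(G) ≤ 2. The edges 8–1–0–7–6–5–4–3–2–8 form a cycle, so G is not a tree and its treewidth is at least 2. The upper and lower bounds meet at 2, so that is the treewidth.

Treewidth 2.
One such decomposition:
Bags: B1 = {0, 1, 8}  B2 = {0, 7, 8}  B3 = {6, 7, 8}  B4 = {5, 6, 8}  B5 = {4, 5, 8}  B6 = {3, 4, 8}  B7 = {2, 3, 8}
Tree: B1–B2, B2–B3, B3–B4, B4–B5, B5–B6, B6–B7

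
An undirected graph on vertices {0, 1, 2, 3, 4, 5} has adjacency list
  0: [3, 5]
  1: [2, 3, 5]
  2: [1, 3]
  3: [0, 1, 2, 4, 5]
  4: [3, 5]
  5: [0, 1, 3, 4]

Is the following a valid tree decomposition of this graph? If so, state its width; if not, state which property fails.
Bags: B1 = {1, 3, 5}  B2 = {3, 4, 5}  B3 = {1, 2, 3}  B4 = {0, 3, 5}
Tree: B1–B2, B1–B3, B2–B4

Every vertex of G appears in some bag (union = {0, 1, 2, 3, 4, 5}); every edge is covered by a bag; and for each vertex v the set of bags containing v is connected in the bag tree. The decomposition is therefore valid. The largest bag has 3 vertices, so the width is 2.

Yes; width 2.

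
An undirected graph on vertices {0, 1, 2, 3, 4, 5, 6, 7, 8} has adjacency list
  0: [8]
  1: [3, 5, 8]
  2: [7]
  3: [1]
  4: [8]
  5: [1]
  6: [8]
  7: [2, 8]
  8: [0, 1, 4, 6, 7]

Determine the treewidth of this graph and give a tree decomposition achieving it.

Every bag has size at most 2, so the width is 2 − 1 = 1 and tw(G) ≤ 1. Since G has at least one edge (e.g. 1–8), it is not an edgeless graph, so tw(G) ≥ 1. Hence tw(G) = 1 exactly.

Treewidth 1.
One such decomposition:
Bags: B1 = {1, 8}  B2 = {7, 8}  B3 = {1, 5}  B4 = {4, 8}  B5 = {1, 3}  B6 = {6, 8}  B7 = {2, 7}  B8 = {0, 8}
Tree: B1–B2, B1–B3, B1–B4, B3–B5, B4–B6, B2–B7, B2–B8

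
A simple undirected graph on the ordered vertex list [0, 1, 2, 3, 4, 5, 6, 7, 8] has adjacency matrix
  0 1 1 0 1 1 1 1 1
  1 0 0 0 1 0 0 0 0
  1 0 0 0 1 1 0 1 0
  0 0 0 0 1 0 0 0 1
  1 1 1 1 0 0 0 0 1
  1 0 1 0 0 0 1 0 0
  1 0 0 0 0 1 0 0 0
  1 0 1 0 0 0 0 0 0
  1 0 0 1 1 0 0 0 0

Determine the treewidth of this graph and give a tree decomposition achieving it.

Treewidth 2.
One optimal decomposition is:
Bags: B1 = {0, 2, 4}  B2 = {0, 1, 4}  B3 = {0, 2, 5}  B4 = {0, 4, 8}  B5 = {0, 5, 6}  B6 = {0, 2, 7}  B7 = {3, 4, 8}
Tree: B1–B2, B1–B3, B2–B4, B3–B5, B1–B6, B4–B7

Every bag has size at most 3, so the width is 3 − 1 = 2 and tw(G) ≤ 2. On the other hand G contains the 3-clique {0, 4, 8}. A clique must lie in a single bag of any decomposition, so no decomposition can have width below 2. The upper and lower bounds meet at 2, so that is the treewidth.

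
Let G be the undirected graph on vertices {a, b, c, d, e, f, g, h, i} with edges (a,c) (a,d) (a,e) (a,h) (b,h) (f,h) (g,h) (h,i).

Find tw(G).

A width-1 tree decomposition is:
Bags: B1 = {g, h}  B2 = {a, h}  B3 = {a, d}  B4 = {h, i}  B5 = {f, h}  B6 = {a, c}  B7 = {b, h}  B8 = {a, e}
Tree: B1–B2, B2–B3, B2–B4, B2–B5, B2–B6, B2–B7, B2–B8
Every bag has size at most 2, so the width is 2 − 1 = 1 and tw(G) ≤ 1. Since G has at least one edge (e.g. h–g), it is not an edgeless graph, so tw(G) ≥ 1. Combining the bounds, tw(G) = 1.

1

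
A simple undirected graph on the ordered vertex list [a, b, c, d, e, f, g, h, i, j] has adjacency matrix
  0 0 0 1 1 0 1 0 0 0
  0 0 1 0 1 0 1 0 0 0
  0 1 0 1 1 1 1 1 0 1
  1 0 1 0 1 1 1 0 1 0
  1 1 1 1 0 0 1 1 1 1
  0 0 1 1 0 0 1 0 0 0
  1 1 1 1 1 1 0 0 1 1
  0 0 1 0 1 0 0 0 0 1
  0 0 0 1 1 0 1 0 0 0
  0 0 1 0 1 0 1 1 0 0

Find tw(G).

A width-3 tree decomposition is:
Bags: B1 = {c, e, g, j}  B2 = {c, d, e, g}  B3 = {c, e, h, j}  B4 = {c, d, f, g}  B5 = {a, d, e, g}  B6 = {b, c, e, g}  B7 = {d, e, g, i}
Tree: B1–B2, B1–B3, B2–B4, B2–B5, B1–B6, B5–B7
Every bag has size at most 4, so the width is 4 − 1 = 3 and tw(G) ≤ 3. Conversely, {c, d, e, g} is a clique of size 4, and the vertices of any clique must share a bag in every tree decomposition; so some bag has ≥ 4 vertices and tw(G) ≥ 3. The upper and lower bounds meet at 3, so that is the treewidth.

3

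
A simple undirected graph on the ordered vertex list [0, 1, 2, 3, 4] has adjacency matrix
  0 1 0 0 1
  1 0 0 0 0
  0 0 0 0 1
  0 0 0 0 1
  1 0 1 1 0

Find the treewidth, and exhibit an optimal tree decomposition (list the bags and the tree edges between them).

Every bag has size at most 2, so the width is 2 − 1 = 1 and tw(G) ≤ 1. G has an edge, so its treewidth is at least 1. Therefore the treewidth is 1.

Treewidth 1.
One such decomposition:
Bags: B1 = {2, 4}  B2 = {0, 4}  B3 = {0, 1}  B4 = {3, 4}
Tree: B1–B2, B2–B3, B1–B4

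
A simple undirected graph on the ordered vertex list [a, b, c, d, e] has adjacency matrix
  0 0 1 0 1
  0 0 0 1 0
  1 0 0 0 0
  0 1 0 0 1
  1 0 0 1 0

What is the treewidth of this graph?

1

A width-1 tree decomposition is:
Bags: B1 = {a, c}  B2 = {a, e}  B3 = {d, e}  B4 = {b, d}
Tree: B1–B2, B2–B3, B3–B4
The largest bag has 2 vertices, giving width 1; this decomposition certifies tw(G) ≤ 1. Any graph with an edge has treewidth ≥ 1, and G has the edge c–a. Combining the bounds, tw(G) = 1.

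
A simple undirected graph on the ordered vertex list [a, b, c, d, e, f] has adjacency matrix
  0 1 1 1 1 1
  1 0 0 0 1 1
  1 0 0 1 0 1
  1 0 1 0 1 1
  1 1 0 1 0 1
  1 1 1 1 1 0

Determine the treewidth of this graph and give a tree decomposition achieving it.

Treewidth 3.
One such decomposition:
Bags: B1 = {a, c, d, f}  B2 = {a, d, e, f}  B3 = {a, b, e, f}
Tree: B1–B2, B2–B3

The largest bag has 4 vertices, giving width 3; this decomposition certifies tw(G) ≤ 3. Conversely, {a, d, e, f} is a clique of size 4, and the vertices of any clique must share a bag in every tree decomposition; so some bag has ≥ 4 vertices and tw(G) ≥ 3. Therefore the treewidth is 3.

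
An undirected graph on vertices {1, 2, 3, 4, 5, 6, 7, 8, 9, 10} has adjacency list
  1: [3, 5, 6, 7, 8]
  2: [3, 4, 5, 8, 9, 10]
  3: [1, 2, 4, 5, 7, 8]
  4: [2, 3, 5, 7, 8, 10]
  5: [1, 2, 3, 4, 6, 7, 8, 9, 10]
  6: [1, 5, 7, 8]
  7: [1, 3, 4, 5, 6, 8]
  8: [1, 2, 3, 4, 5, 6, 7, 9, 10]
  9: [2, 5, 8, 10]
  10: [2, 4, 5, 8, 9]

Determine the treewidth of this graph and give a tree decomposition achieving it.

Every bag has size at most 5, so the width is 5 − 1 = 4 and tw(G) ≤ 4. Conversely, {1, 3, 5, 7, 8} is a clique of size 5, and the vertices of any clique must share a bag in every tree decomposition; so some bag has ≥ 5 vertices and tw(G) ≥ 4. Hence tw(G) = 4 exactly.

Treewidth 4.
Bags: B1 = {1, 5, 6, 7, 8}  B2 = {1, 3, 5, 7, 8}  B3 = {3, 4, 5, 7, 8}  B4 = {2, 3, 4, 5, 8}  B5 = {2, 4, 5, 8, 10}  B6 = {2, 5, 8, 9, 10}
Tree: B1–B2, B2–B3, B3–B4, B4–B5, B5–B6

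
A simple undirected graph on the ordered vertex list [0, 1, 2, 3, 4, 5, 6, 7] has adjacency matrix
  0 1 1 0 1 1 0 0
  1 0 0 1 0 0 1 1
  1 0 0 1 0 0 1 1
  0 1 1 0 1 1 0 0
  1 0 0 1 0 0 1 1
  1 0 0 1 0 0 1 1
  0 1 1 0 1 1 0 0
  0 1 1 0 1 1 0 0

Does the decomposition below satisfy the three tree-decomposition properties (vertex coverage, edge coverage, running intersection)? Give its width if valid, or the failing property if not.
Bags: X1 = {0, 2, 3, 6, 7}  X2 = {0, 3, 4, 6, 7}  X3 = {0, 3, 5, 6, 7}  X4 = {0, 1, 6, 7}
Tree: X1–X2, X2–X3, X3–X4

A tree decomposition must satisfy three properties: every vertex lies in some bag; for every edge, both endpoints lie together in some bag; and for every vertex, the bags containing it form a connected subtree. Here edge (3,1) lies in no bag, so the decomposition is invalid.

No — edge (3,1) lies in no bag.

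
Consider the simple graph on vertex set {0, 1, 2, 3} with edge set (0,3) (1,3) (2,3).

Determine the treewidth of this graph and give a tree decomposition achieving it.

Each bag holds 2 vertices, so the decomposition has width 1, which upper-bounds the treewidth. Since G has at least one edge (e.g. 3–2), it is not an edgeless graph, so tw(G) ≥ 1. Hence tw(G) = 1 exactly.

Treewidth 1.
One optimal decomposition is:
Bags: B1 = {2, 3}  B2 = {1, 3}  B3 = {0, 3}
Tree: B1–B2, B1–B3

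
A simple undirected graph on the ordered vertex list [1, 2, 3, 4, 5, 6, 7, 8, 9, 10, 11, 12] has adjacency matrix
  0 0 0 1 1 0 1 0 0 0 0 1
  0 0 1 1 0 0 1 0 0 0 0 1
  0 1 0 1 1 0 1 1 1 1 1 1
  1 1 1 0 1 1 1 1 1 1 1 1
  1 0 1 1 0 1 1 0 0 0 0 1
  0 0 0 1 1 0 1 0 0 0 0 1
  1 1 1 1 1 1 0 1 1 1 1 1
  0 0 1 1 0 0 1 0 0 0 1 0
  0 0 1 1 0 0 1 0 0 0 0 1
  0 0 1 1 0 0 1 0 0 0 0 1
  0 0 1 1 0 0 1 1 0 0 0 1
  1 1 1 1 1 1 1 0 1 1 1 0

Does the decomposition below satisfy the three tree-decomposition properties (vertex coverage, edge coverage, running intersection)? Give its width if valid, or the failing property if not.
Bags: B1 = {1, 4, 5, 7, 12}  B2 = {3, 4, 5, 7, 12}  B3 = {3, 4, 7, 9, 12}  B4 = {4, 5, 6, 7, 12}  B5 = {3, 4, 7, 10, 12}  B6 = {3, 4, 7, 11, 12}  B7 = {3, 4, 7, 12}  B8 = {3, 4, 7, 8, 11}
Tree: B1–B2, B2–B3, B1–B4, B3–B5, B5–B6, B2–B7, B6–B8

A tree decomposition must satisfy three properties: every vertex lies in some bag; for every edge, both endpoints lie together in some bag; and for every vertex, the bags containing it form a connected subtree. Here vertex 2 appears in no bag, so the decomposition is invalid.

No — vertex 2 appears in no bag.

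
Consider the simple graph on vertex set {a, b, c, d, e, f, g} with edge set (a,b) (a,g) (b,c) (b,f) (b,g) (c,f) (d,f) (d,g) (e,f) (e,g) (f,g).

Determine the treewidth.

2

A width-2 tree decomposition is:
Bags: B1 = {b, f, g}  B2 = {e, f, g}  B3 = {a, b, g}  B4 = {d, f, g}  B5 = {b, c, f}
Tree: B1–B2, B1–B3, B2–B4, B1–B5
The largest bag has 3 vertices, giving width 2; this decomposition certifies tw(G) ≤ 2. For the lower bound, the 3 vertices {a, b, g} are pairwise adjacent, and any tree decomposition puts a clique entirely inside one bag — forcing width ≥ 2. Hence tw(G) = 2 exactly.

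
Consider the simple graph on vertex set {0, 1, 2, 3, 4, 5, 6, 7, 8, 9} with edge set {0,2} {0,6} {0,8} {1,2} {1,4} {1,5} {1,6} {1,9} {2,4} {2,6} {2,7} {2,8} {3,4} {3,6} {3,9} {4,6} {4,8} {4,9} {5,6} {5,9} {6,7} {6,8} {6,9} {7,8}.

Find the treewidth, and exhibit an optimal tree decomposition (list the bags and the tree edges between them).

The largest bag has 4 vertices, giving width 3; this decomposition certifies tw(G) ≤ 3. On the other hand G contains the 4-clique {1, 4, 6, 9}. A clique must lie in a single bag of any decomposition, so no decomposition can have width below 3. The upper and lower bounds meet at 3, so that is the treewidth.

Treewidth 3.
Bags: B1 = {2, 4, 6, 8}  B2 = {0, 2, 6, 8}  B3 = {1, 2, 4, 6}  B4 = {1, 4, 6, 9}  B5 = {3, 4, 6, 9}  B6 = {2, 6, 7, 8}  B7 = {1, 5, 6, 9}
Tree: B1–B2, B1–B3, B3–B4, B4–B5, B1–B6, B4–B7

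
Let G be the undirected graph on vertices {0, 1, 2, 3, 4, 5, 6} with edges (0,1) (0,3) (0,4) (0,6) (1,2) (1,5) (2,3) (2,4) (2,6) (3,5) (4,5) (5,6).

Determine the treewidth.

3

A width-3 tree decomposition is:
Bags: B1 = {0, 2, 5, 6}  B2 = {0, 1, 2, 5}  B3 = {0, 2, 3, 5}  B4 = {0, 2, 4, 5}
Tree: B1–B2, B2–B3, B3–B4
Each bag holds 4 vertices, so the decomposition has width 3, which upper-bounds the treewidth. For the lower bound: the 4 vertex sets {5,6}, {1,2}, {0}, {3} are disjoint, each induces a connected subgraph, and every pair is joined by at least one edge of G. Contracting each set to a single vertex therefore yields K_{4} as a minor, and since treewidth is minor-monotone, tw(G) ≥ tw(K_{4}) = 3. The upper and lower bounds meet at 3, so that is the treewidth.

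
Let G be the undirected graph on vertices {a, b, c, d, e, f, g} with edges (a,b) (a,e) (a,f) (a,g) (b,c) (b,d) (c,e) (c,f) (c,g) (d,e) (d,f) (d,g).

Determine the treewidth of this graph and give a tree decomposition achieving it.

Treewidth 3.
One optimal decomposition is:
Bags: B1 = {a, c, d, e}  B2 = {a, c, d, f}  B3 = {a, c, d, g}  B4 = {a, b, c, d}
Tree: B1–B2, B2–B3, B3–B4

The largest bag has 4 vertices, giving width 3; this decomposition certifies tw(G) ≤ 3. For the lower bound: the 4 vertex sets {a,e}, {c,f}, {d}, {g} are disjoint, each induces a connected subgraph, and every pair is joined by at least one edge of G. Contracting each set to a single vertex therefore yields K_{4} as a minor, and since treewidth is minor-monotone, tw(G) ≥ tw(K_{4}) = 3. Combining the bounds, tw(G) = 3.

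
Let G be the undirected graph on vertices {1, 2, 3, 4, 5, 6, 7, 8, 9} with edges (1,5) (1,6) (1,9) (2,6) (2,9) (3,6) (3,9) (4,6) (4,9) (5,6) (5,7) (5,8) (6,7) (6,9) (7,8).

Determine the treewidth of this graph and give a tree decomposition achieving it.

The largest bag has 3 vertices, giving width 2; this decomposition certifies tw(G) ≤ 2. On the other hand G contains the 3-clique {5, 7, 8}. A clique must lie in a single bag of any decomposition, so no decomposition can have width below 2. Therefore the treewidth is 2.

Treewidth 2.
One optimal decomposition is:
Bags: B1 = {1, 5, 6}  B2 = {1, 6, 9}  B3 = {4, 6, 9}  B4 = {2, 6, 9}  B5 = {5, 6, 7}  B6 = {3, 6, 9}  B7 = {5, 7, 8}
Tree: B1–B2, B2–B3, B3–B4, B1–B5, B4–B6, B5–B7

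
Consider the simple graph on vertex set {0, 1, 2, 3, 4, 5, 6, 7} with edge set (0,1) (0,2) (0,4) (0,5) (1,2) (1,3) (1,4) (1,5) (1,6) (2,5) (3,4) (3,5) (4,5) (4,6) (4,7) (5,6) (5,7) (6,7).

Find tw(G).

A width-3 tree decomposition is:
Bags: B1 = {1, 4, 5, 6}  B2 = {0, 1, 4, 5}  B3 = {4, 5, 6, 7}  B4 = {0, 1, 2, 5}  B5 = {1, 3, 4, 5}
Tree: B1–B2, B1–B3, B2–B4, B2–B5
The largest bag has 4 vertices, giving width 3; this decomposition certifies tw(G) ≤ 3. On the other hand G contains the 4-clique {0, 1, 2, 5}. A clique must lie in a single bag of any decomposition, so no decomposition can have width below 3. The upper and lower bounds meet at 3, so that is the treewidth.

3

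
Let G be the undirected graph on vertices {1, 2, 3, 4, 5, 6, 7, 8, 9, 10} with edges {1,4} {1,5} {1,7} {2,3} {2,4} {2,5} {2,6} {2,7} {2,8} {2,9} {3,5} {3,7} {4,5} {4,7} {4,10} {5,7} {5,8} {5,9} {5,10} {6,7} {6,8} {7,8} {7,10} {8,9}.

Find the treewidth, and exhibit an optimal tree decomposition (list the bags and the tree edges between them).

Treewidth 3.
Bags: B1 = {2, 3, 5, 7}  B2 = {2, 4, 5, 7}  B3 = {2, 5, 7, 8}  B4 = {1, 4, 5, 7}  B5 = {4, 5, 7, 10}  B6 = {2, 5, 8, 9}  B7 = {2, 6, 7, 8}
Tree: B1–B2, B1–B3, B2–B4, B4–B5, B3–B6, B3–B7

The largest bag has 4 vertices, giving width 3; this decomposition certifies tw(G) ≤ 3. On the other hand G contains the 4-clique {2, 5, 8, 9}. A clique must lie in a single bag of any decomposition, so no decomposition can have width below 3. Hence tw(G) = 3 exactly.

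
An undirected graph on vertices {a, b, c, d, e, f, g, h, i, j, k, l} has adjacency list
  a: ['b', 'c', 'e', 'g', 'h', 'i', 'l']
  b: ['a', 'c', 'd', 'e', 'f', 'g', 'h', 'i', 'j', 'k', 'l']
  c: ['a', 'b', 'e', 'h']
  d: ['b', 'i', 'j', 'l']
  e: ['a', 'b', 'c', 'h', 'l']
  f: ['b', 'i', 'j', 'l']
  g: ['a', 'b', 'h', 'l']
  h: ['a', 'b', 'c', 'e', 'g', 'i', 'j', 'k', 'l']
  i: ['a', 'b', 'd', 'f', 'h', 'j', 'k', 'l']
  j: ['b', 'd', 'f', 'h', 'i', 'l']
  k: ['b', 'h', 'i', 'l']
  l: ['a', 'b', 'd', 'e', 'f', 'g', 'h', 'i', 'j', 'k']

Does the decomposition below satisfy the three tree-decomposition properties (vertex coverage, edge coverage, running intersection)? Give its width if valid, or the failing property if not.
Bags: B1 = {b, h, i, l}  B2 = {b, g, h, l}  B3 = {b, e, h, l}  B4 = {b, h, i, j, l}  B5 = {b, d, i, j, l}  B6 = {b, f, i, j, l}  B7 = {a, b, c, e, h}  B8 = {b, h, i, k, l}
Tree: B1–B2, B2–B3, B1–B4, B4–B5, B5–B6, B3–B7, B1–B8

A tree decomposition must satisfy three properties: every vertex lies in some bag; for every edge, both endpoints lie together in some bag; and for every vertex, the bags containing it form a connected subtree. Here edge (i,a) lies in no bag, so the decomposition is invalid.

No — edge (i,a) lies in no bag.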